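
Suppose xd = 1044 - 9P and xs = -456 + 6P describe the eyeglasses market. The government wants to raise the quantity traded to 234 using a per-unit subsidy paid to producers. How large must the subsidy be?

Required subsidy s = 25 per unit

At x = 234, invert demand for the buyer price: Pb = (1044 − 234)/9 = 90; invert supply for the seller price: Ps = (234 − (-456))/6 = 115.
The subsidy must fill the gap: s = Ps − Pb = 115 − 90 = 25.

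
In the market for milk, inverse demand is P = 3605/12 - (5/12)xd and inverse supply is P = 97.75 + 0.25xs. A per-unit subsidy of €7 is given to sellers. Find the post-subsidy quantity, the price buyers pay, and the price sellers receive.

x' = 314.5; buyers pay €169.375; sellers receive €176.375

Pre-subsidy: 3605/12 - (5/12)x = 97.75 + 0.25x gives x* = 304 and P* = 173.75.
With the subsidy, sellers receive Ps = Pb + 7 for each unit, where Pb is the price buyers pay.
On the curves, Pb = 3605/12 - (5/12)x and Ps = 97.75 + 0.25x; the wedge Ps − Pb = 7 gives 97.75 + 0.25x − (3605/12 - (5/12)x) = 7, so x' = 314.5.
Then Pb = 3605/12 − (5/12)·314.5 = 169.375 and Ps = 97.75 + 0.25·314.5 = 176.375.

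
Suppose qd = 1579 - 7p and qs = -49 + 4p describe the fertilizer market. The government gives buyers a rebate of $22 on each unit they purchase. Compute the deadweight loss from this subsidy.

Deadweight loss = $616

Pre-subsidy: 1579 - 7p = -49 + 4p gives p* = 148, q* = 543.
With the rebate, buyers effectively pay pb = ps − 22, where ps is the price sellers receive.
Demand in terms of ps becomes qd = 1579 − 7(ps − 22) = 1733 - 7ps. Setting this equal to supply: 1733 - 7ps = -49 + 4ps, so ps = 162.
Buyers pay pb = 162 − 22 = 140; q' = -49 + 4·162 = 599.
The subsidy expands output by 599 − 543 = 56 past the efficient level; on those units the gap between marginal cost and willingness to pay runs from 0 up to 22.
DWL = ½ × 22 × 56 = 616.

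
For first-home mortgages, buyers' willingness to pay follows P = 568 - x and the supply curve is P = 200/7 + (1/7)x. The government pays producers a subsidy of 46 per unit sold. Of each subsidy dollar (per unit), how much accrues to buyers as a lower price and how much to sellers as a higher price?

Pre-subsidy: 568 - x = 200/7 + (1/7)x gives x* = 472 and P* = 96.
With the subsidy, sellers receive Ps = Pb + 46 for each unit, where Pb is the price buyers pay.
On the curves, Pb = 568 - x and Ps = 200/7 + (1/7)x; the wedge Ps − Pb = 46 gives 200/7 + (1/7)x − (568 - x) = 46, so x' = 512.25.
Then Pb = 568 − 1·512.25 = 55.75 and Ps = 200/7 + (1/7)·512.25 = 101.75.
Buyers' price falls by P* − Pb = 96 − 55.75 = 40.25; sellers' price rises by Ps − P* = 101.75 − 96 = 5.75.

Buyers gain 40.25 per unit; sellers gain 5.75 per unit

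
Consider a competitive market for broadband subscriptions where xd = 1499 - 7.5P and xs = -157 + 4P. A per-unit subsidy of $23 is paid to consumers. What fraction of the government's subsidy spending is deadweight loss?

DWL / government spending = 30/479

Pre-subsidy: 1499 - 7.5P = -157 + 4P gives P* = 144, x* = 419.
With the rebate, buyers effectively pay Pb = Ps − 23, where Ps is the price sellers receive.
Demand in terms of Ps becomes xd = 1499 − 7.5(Ps − 23) = 1671.5 - 7.5Ps. Setting this equal to supply: 1671.5 - 7.5Ps = -157 + 4Ps, so Ps = 159.
Buyers pay Pb = 159 − 23 = 136; x' = -157 + 4·159 = 479.
ΔCS = ½(419 + 479)(144 − 136) = 3592; ΔPS = ½(419 + 479)(159 − 144) = 6735.
Government spending = 23 × 479 = 11017.
DWL = ½ × 23 × (479 − 419) = 690; fraction = 690 / 11017 = 30/479.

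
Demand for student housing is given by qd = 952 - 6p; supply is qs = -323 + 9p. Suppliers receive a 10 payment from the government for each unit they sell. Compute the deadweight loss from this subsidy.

Deadweight loss = 180

Pre-subsidy: 952 - 6p = -323 + 9p gives p* = 85, q* = 442.
With the subsidy, sellers receive ps = pb + 10 for each unit, where pb is the price buyers pay.
Supply in terms of pb becomes qs = -323 + 9(pb + 10) = -233 + 9pb. Setting this equal to demand: 952 - 6pb = -233 + 9pb, so pb = 79.
Sellers receive ps = 79 + 10 = 89; q' = 952 − 6·79 = 478.
The subsidy expands output by 478 − 442 = 36 past the efficient level; on those units the gap between marginal cost and willingness to pay runs from 0 up to 10.
DWL = ½ × 10 × 36 = 180.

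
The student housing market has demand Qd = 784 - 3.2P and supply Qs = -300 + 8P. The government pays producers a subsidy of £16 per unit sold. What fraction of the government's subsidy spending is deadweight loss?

Pre-subsidy: 784 - 3.2P = -300 + 8P gives P* = 1355/14, Q* = 3320/7.
With the subsidy, sellers receive Ps = Pb + 16 for each unit, where Pb is the price buyers pay.
Supply in terms of Pb becomes Qs = -300 + 8(Pb + 16) = -172 + 8Pb. Setting this equal to demand: 784 - 3.2Pb = -172 + 8Pb, so Pb = 1195/14.
Sellers receive Ps = 1195/14 + 16 = 1419/14; Q' = 784 − 3.2·(1195/14) = 3576/7.
ΔCS = ½(3320/7 + 3576/7)(1355/14 − 1195/14) = 275840/49; ΔPS = ½(3320/7 + 3576/7)(1419/14 − 1355/14) = 110336/49.
Government spending = 16 × 3576/7 = 57216/7.
DWL = ½ × 16 × (3576/7 − 3320/7) = 2048/7; fraction = (2048/7) / (57216/7) = 16/447.

DWL / government spending = 16/447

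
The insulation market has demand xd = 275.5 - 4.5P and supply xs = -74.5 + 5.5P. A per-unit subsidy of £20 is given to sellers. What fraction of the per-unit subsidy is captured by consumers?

Pre-subsidy: 275.5 - 4.5P = -74.5 + 5.5P gives P* = 35, x* = 118.
With the subsidy, sellers receive Ps = Pb + 20 for each unit, where Pb is the price buyers pay.
Supply in terms of Pb becomes xs = -74.5 + 5.5(Pb + 20) = 35.5 + 5.5Pb. Setting this equal to demand: 275.5 - 4.5Pb = 35.5 + 5.5Pb, so Pb = 24.
Sellers receive Ps = 24 + 20 = 44; x' = 275.5 − 4.5·24 = 167.5.
Buyers' price falls by P* − Pb = 35 − 24 = 11; sellers' price rises by Ps − P* = 44 − 35 = 9.
So consumers capture 11/20 = 0.55 of each unit of subsidy.

Consumer share = 0.55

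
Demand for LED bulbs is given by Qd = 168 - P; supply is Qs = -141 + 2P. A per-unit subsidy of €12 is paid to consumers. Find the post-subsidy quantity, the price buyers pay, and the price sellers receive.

Q' = 73; buyers pay €95; sellers receive €107

Pre-subsidy: 168 - P = -141 + 2P gives P* = 103, Q* = 65.
With the rebate, buyers effectively pay Pb = Ps − 12, where Ps is the price sellers receive.
Demand in terms of Ps becomes Qd = 168 − 1(Ps − 12) = 180 - Ps. Setting this equal to supply: 180 - Ps = -141 + 2Ps, so Ps = 107.
Buyers pay Pb = 107 − 12 = 95; Q' = -141 + 2·107 = 73.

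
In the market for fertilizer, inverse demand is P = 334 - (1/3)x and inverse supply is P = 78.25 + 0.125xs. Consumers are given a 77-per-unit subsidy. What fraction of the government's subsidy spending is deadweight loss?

DWL / government spending = 14/121

Pre-subsidy: 334 - (1/3)x = 78.25 + 0.125x gives x* = 558 and P* = 148.
With the rebate, buyers effectively pay Pb = Ps − 77, where Ps is the price sellers receive.
On the curves, Pb = 334 - (1/3)x and Ps = 78.25 + 0.125x; the wedge Ps − Pb = 77 gives 78.25 + 0.125x − (334 - (1/3)x) = 77, so x' = 726.
Then Pb = 334 − (1/3)·726 = 92 and Ps = 78.25 + 0.125·726 = 169.
ΔCS = ½(558 + 726)(148 − 92) = 35952; ΔPS = ½(558 + 726)(169 − 148) = 13482.
Government spending = 77 × 726 = 55902.
DWL = ½ × 77 × (726 − 558) = 6468; fraction = 6468 / 55902 = 14/121.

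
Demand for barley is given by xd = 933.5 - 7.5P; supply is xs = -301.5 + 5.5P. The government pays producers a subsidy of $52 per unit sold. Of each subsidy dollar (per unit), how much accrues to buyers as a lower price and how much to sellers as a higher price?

Buyers gain $22 per unit; sellers gain $30 per unit

Pre-subsidy: 933.5 - 7.5P = -301.5 + 5.5P gives P* = 95, x* = 221.
With the subsidy, sellers receive Ps = Pb + 52 for each unit, where Pb is the price buyers pay.
Supply in terms of Pb becomes xs = -301.5 + 5.5(Pb + 52) = -15.5 + 5.5Pb. Setting this equal to demand: 933.5 - 7.5Pb = -15.5 + 5.5Pb, so Pb = 73.
Sellers receive Ps = 73 + 52 = 125; x' = 933.5 − 7.5·73 = 386.
Buyers' price falls by P* − Pb = 95 − 73 = 22; sellers' price rises by Ps − P* = 125 − 95 = 30.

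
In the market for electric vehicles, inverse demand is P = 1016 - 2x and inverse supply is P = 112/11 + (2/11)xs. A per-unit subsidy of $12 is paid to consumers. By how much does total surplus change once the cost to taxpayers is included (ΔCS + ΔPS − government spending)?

Net change in total surplus = -$33

Pre-subsidy: 1016 - 2x = 112/11 + (2/11)x gives x* = 461 and P* = 94.
With the rebate, buyers effectively pay Pb = Ps − 12, where Ps is the price sellers receive.
On the curves, Pb = 1016 - 2x and Ps = 112/11 + (2/11)x; the wedge Ps − Pb = 12 gives 112/11 + (2/11)x − (1016 - 2x) = 12, so x' = 466.5.
Then Pb = 1016 − 2·466.5 = 83 and Ps = 112/11 + (2/11)·466.5 = 95.
ΔCS = ½(461 + 466.5)(94 − 83) = 5101.25; ΔPS = ½(461 + 466.5)(95 − 94) = 463.75.
Government spending = 12 × 466.5 = 5598.
Net change = 5101.25 + 463.75 − 5598 = -33. The loss equals the DWL triangle ½·12·5.5.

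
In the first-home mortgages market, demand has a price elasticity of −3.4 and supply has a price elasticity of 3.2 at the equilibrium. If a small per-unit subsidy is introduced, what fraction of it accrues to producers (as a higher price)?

Producer share = 17/33

For a small subsidy around the equilibrium, the benefit split depends on the relative slopes, which at a point are proportional to the elasticities.
Buyer share = εs/(εs + |εd|) = 3.2/(3.2 + 3.4) = 16/33; seller share = |εd|/(εs + |εd|) = 17/33.
So producers capture 17/33 of the subsidy.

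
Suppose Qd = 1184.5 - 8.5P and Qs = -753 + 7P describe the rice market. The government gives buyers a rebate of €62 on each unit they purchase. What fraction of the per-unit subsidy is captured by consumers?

Pre-subsidy: 1184.5 - 8.5P = -753 + 7P gives P* = 125, Q* = 122.
With the rebate, buyers effectively pay Pb = Ps − 62, where Ps is the price sellers receive.
Demand in terms of Ps becomes Qd = 1184.5 − 8.5(Ps − 62) = 1711.5 - 8.5Ps. Setting this equal to supply: 1711.5 - 8.5Ps = -753 + 7Ps, so Ps = 159.
Buyers pay Pb = 159 − 62 = 97; Q' = -753 + 7·159 = 360.
Buyers' price falls by P* − Pb = 125 − 97 = 28; sellers' price rises by Ps − P* = 159 − 125 = 34.
So consumers capture 28/62 = 14/31 of each unit of subsidy.

Consumer share = 14/31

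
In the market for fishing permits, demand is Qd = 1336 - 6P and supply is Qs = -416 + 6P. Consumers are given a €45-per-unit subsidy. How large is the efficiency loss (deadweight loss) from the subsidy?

Deadweight loss = €3037.5

Pre-subsidy: 1336 - 6P = -416 + 6P gives P* = 146, Q* = 460.
With the rebate, buyers effectively pay Pb = Ps − 45, where Ps is the price sellers receive.
Demand in terms of Ps becomes Qd = 1336 − 6(Ps − 45) = 1606 - 6Ps. Setting this equal to supply: 1606 - 6Ps = -416 + 6Ps, so Ps = 168.5.
Buyers pay Pb = 168.5 − 45 = 123.5; Q' = -416 + 6·168.5 = 595.
The subsidy expands output by 595 − 460 = 135 past the efficient level; on those units the gap between marginal cost and willingness to pay runs from 0 up to 45.
DWL = ½ × 45 × 135 = 3037.5.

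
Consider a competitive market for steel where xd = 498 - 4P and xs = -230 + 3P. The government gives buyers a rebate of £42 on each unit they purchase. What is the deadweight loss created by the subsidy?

Deadweight loss = £1512

Pre-subsidy: 498 - 4P = -230 + 3P gives P* = 104, x* = 82.
With the rebate, buyers effectively pay Pb = Ps − 42, where Ps is the price sellers receive.
Demand in terms of Ps becomes xd = 498 − 4(Ps − 42) = 666 - 4Ps. Setting this equal to supply: 666 - 4Ps = -230 + 3Ps, so Ps = 128.
Buyers pay Pb = 128 − 42 = 86; x' = -230 + 3·128 = 154.
The subsidy expands output by 154 − 82 = 72 past the efficient level; on those units the gap between marginal cost and willingness to pay runs from 0 up to 42.
DWL = ½ × 42 × 72 = 1512.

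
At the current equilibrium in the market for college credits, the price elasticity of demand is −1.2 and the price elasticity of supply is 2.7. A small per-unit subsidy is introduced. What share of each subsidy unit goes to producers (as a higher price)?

Producer share = 4/13

For a small subsidy around the equilibrium, the benefit split depends on the relative slopes, which at a point are proportional to the elasticities.
Buyer share = εs/(εs + |εd|) = 2.7/(2.7 + 1.2) = 9/13; seller share = |εd|/(εs + |εd|) = 4/13.
So producers capture 4/13 of the subsidy.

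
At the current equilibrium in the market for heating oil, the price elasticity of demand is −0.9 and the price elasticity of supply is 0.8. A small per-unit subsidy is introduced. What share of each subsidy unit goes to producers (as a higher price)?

For a small subsidy around the equilibrium, the benefit split depends on the relative slopes, which at a point are proportional to the elasticities.
Buyer share = εs/(εs + |εd|) = 0.8/(0.8 + 0.9) = 8/17; seller share = |εd|/(εs + |εd|) = 9/17.
So producers capture 9/17 of the subsidy.

Producer share = 9/17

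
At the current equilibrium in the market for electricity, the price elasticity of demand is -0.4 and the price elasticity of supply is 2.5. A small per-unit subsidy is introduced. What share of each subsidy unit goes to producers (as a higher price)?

For a small subsidy around the equilibrium, the benefit split depends on the relative slopes, which at a point are proportional to the elasticities.
Buyer share = εs/(εs + |εd|) = 2.5/(2.5 + 0.4) = 25/29; seller share = |εd|/(εs + |εd|) = 4/29.
So producers capture 4/29 of the subsidy.

Producer share = 4/29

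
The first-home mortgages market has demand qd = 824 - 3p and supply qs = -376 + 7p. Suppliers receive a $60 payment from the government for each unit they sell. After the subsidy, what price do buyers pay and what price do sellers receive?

Buyers pay $78; sellers receive $138

Pre-subsidy: 824 - 3p = -376 + 7p gives p* = 120, q* = 464.
With the subsidy, sellers receive ps = pb + 60 for each unit, where pb is the price buyers pay.
Supply in terms of pb becomes qs = -376 + 7(pb + 60) = 44 + 7pb. Setting this equal to demand: 824 - 3pb = 44 + 7pb, so pb = 78.
Sellers receive ps = 78 + 60 = 138; q' = 824 − 3·78 = 590.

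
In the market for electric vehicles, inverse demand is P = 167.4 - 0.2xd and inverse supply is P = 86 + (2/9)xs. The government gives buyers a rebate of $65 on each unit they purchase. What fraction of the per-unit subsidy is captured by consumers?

Pre-subsidy: 167.4 - 0.2x = 86 + (2/9)x gives x* = 3663/19 and P* = 2448/19.
With the rebate, buyers effectively pay Pb = Ps − 65, where Ps is the price sellers receive.
On the curves, Pb = 167.4 - 0.2x and Ps = 86 + (2/9)x; the wedge Ps − Pb = 65 gives 86 + (2/9)x − (167.4 - 0.2x) = 65, so x' = 6588/19.
Then Pb = 167.4 − 0.2·(6588/19) = 1863/19 and Ps = 86 + (2/9)·(6588/19) = 3098/19.
Buyers' price falls by P* − Pb = 2448/19 − 1863/19 = 585/19; sellers' price rises by Ps − P* = 3098/19 − 2448/19 = 650/19.
So consumers capture (585/19)/65 = 9/19 of each unit of subsidy.

Consumer share = 9/19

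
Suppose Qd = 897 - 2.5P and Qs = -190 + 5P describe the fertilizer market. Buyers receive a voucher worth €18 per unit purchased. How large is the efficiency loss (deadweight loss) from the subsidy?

Deadweight loss = €270

Pre-subsidy: 897 - 2.5P = -190 + 5P gives P* = 2174/15, Q* = 1604/3.
With the rebate, buyers effectively pay Pb = Ps − 18, where Ps is the price sellers receive.
Demand in terms of Ps becomes Qd = 897 − 2.5(Ps − 18) = 942 - 2.5Ps. Setting this equal to supply: 942 - 2.5Ps = -190 + 5Ps, so Ps = 2264/15.
Buyers pay Pb = 2264/15 − 18 = 1994/15; Q' = -190 + 5·(2264/15) = 1694/3.
The subsidy expands output by 1694/3 − 1604/3 = 30 past the efficient level; on those units the gap between marginal cost and willingness to pay runs from 0 up to 18.
DWL = ½ × 18 × 30 = 270.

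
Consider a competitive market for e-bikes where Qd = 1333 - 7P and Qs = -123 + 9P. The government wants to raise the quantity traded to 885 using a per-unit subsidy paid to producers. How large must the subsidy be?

At Q = 885, invert demand for the buyer price: Pb = (1333 − 885)/7 = 64; invert supply for the seller price: Ps = (885 − (-123))/9 = 112.
The subsidy must fill the gap: s = Ps − Pb = 112 − 64 = 48.

Required subsidy s = 48 per unit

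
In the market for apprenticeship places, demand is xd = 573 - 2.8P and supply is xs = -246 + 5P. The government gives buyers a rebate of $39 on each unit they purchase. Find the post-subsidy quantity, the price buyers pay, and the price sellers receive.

x' = 349; buyers pay $80; sellers receive $119

Pre-subsidy: 573 - 2.8P = -246 + 5P gives P* = 105, x* = 279.
With the rebate, buyers effectively pay Pb = Ps − 39, where Ps is the price sellers receive.
Demand in terms of Ps becomes xd = 573 − 2.8(Ps − 39) = 682.2 - 2.8Ps. Setting this equal to supply: 682.2 - 2.8Ps = -246 + 5Ps, so Ps = 119.
Buyers pay Pb = 119 − 39 = 80; x' = -246 + 5·119 = 349.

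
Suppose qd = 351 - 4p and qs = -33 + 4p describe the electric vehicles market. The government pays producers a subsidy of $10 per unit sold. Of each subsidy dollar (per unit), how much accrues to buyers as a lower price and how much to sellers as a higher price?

Buyers gain $5 per unit; sellers gain $5 per unit

Pre-subsidy: 351 - 4p = -33 + 4p gives p* = 48, q* = 159.
With the subsidy, sellers receive ps = pb + 10 for each unit, where pb is the price buyers pay.
Supply in terms of pb becomes qs = -33 + 4(pb + 10) = 7 + 4pb. Setting this equal to demand: 351 - 4pb = 7 + 4pb, so pb = 43.
Sellers receive ps = 43 + 10 = 53; q' = 351 − 4·43 = 179.
Buyers' price falls by p* − pb = 48 − 43 = 5; sellers' price rises by ps − p* = 53 − 48 = 5.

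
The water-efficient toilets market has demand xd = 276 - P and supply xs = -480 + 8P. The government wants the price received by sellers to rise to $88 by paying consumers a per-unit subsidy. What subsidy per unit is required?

Required subsidy s = $36 per unit

At a seller price of 88, quantity supplied is -480 + 8·88 = 224.
Buyers absorb 224 only when they pay Pb with 276 − 1·Pb = 224, i.e. Pb = 52.
s = Ps − Pb = 88 − 52 = 36.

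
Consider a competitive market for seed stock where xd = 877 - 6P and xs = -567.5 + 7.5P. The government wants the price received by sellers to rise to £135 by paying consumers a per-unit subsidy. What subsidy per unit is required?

At a seller price of 135, quantity supplied is -567.5 + 7.5·135 = 445.
Buyers absorb 445 only when they pay Pb with 877 − 6·Pb = 445, i.e. Pb = 72.
s = Ps − Pb = 135 − 72 = 63.

Required subsidy s = £63 per unit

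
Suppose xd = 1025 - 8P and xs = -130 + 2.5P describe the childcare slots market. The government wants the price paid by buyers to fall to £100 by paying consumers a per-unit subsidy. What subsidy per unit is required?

At a buyer price of 100, quantity demanded is 1025 − 8·100 = 225.
Sellers supply 225 only when they receive Ps with -130 + 2.5·Ps = 225, i.e. Ps = 142.
s = Ps − Pb = 142 − 100 = 42.

Required subsidy s = £42 per unit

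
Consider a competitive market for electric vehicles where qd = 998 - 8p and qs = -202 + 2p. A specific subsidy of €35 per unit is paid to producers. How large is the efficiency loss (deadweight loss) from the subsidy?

Deadweight loss = €980

Pre-subsidy: 998 - 8p = -202 + 2p gives p* = 120, q* = 38.
With the subsidy, sellers receive ps = pb + 35 for each unit, where pb is the price buyers pay.
Supply in terms of pb becomes qs = -202 + 2(pb + 35) = -132 + 2pb. Setting this equal to demand: 998 - 8pb = -132 + 2pb, so pb = 113.
Sellers receive ps = 113 + 35 = 148; q' = 998 − 8·113 = 94.
The subsidy expands output by 94 − 38 = 56 past the efficient level; on those units the gap between marginal cost and willingness to pay runs from 0 up to 35.
DWL = ½ × 35 × 56 = 980.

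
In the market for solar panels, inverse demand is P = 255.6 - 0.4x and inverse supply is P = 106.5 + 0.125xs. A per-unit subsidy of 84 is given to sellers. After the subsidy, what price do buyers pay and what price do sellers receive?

Pre-subsidy: 255.6 - 0.4x = 106.5 + 0.125x gives x* = 284 and P* = 142.
With the subsidy, sellers receive Ps = Pb + 84 for each unit, where Pb is the price buyers pay.
On the curves, Pb = 255.6 - 0.4x and Ps = 106.5 + 0.125x; the wedge Ps − Pb = 84 gives 106.5 + 0.125x − (255.6 - 0.4x) = 84, so x' = 444.
Then Pb = 255.6 − 0.4·444 = 78 and Ps = 106.5 + 0.125·444 = 162.

Buyers pay 78; sellers receive 162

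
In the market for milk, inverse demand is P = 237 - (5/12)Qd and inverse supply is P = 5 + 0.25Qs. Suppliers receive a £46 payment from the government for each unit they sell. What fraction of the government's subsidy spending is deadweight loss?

DWL / government spending = 23/278

Pre-subsidy: 237 - (5/12)Q = 5 + 0.25Q gives Q* = 348 and P* = 92.
With the subsidy, sellers receive Ps = Pb + 46 for each unit, where Pb is the price buyers pay.
On the curves, Pb = 237 - (5/12)Q and Ps = 5 + 0.25Q; the wedge Ps − Pb = 46 gives 5 + 0.25Q − (237 - (5/12)Q) = 46, so Q' = 417.
Then Pb = 237 − (5/12)·417 = 63.25 and Ps = 5 + 0.25·417 = 109.25.
ΔCS = ½(348 + 417)(92 − 63.25) = 10996.875; ΔPS = ½(348 + 417)(109.25 − 92) = 6598.125.
Government spending = 46 × 417 = 19182.
DWL = ½ × 46 × (417 − 348) = 1587; fraction = 1587 / 19182 = 23/278.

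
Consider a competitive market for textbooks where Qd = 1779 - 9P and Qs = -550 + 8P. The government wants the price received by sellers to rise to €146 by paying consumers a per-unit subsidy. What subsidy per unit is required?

At a seller price of 146, quantity supplied is -550 + 8·146 = 618.
Buyers absorb 618 only when they pay Pb with 1779 − 9·Pb = 618, i.e. Pb = 129.
s = Ps − Pb = 146 − 129 = 17.

Required subsidy s = €17 per unit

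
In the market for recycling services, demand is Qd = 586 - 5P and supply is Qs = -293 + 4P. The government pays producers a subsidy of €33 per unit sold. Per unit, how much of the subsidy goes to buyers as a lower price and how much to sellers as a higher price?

Pre-subsidy: 586 - 5P = -293 + 4P gives P* = 293/3, Q* = 293/3.
With the subsidy, sellers receive Ps = Pb + 33 for each unit, where Pb is the price buyers pay.
Supply in terms of Pb becomes Qs = -293 + 4(Pb + 33) = -161 + 4Pb. Setting this equal to demand: 586 - 5Pb = -161 + 4Pb, so Pb = 83.
Sellers receive Ps = 83 + 33 = 116; Q' = 586 − 5·83 = 171.
Buyers' price falls by P* − Pb = 293/3 − 83 = 44/3; sellers' price rises by Ps − P* = 116 − 293/3 = 55/3.

Buyers gain 44/3 per unit; sellers gain 55/3 per unit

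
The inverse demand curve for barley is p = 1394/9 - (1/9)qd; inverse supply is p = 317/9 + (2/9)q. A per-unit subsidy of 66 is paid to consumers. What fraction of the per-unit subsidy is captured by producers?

Producer share = 2/3

Pre-subsidy: 1394/9 - (1/9)q = 317/9 + (2/9)q gives q* = 359 and p* = 115.
With the rebate, buyers effectively pay pb = ps − 66, where ps is the price sellers receive.
On the curves, pb = 1394/9 - (1/9)q and ps = 317/9 + (2/9)q; the wedge ps − pb = 66 gives 317/9 + (2/9)q − (1394/9 - (1/9)q) = 66, so q' = 557.
Then pb = 1394/9 − (1/9)·557 = 93 and ps = 317/9 + (2/9)·557 = 159.
Buyers' price falls by p* − pb = 115 − 93 = 22; sellers' price rises by ps − p* = 159 − 115 = 44.
So producers capture 44/66 = 2/3 of each unit of subsidy.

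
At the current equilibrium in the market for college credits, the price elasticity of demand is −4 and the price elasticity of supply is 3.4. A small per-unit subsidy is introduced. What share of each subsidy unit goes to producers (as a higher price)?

Producer share = 20/37

For a small subsidy around the equilibrium, the benefit split depends on the relative slopes, which at a point are proportional to the elasticities.
Buyer share = εs/(εs + |εd|) = 3.4/(3.4 + 4) = 17/37; seller share = |εd|/(εs + |εd|) = 20/37.
So producers capture 20/37 of the subsidy.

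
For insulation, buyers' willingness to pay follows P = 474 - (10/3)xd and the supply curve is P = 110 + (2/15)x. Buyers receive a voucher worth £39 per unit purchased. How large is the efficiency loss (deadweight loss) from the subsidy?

Pre-subsidy: 474 - (10/3)x = 110 + (2/15)x gives x* = 105 and P* = 124.
With the rebate, buyers effectively pay Pb = Ps − 39, where Ps is the price sellers receive.
On the curves, Pb = 474 - (10/3)x and Ps = 110 + (2/15)x; the wedge Ps − Pb = 39 gives 110 + (2/15)x − (474 - (10/3)x) = 39, so x' = 116.25.
Then Pb = 474 − (10/3)·116.25 = 86.5 and Ps = 110 + (2/15)·116.25 = 125.5.
The subsidy expands output by 116.25 − 105 = 11.25 past the efficient level; on those units the gap between marginal cost and willingness to pay runs from 0 up to 39.
DWL = ½ × 39 × 11.25 = 219.375.

Deadweight loss = £219.375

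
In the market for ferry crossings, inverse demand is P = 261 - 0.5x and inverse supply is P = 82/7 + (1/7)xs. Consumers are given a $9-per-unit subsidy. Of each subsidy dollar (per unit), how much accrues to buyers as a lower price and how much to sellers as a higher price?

Pre-subsidy: 261 - 0.5x = 82/7 + (1/7)x gives x* = 3490/9 and P* = 604/9.
With the rebate, buyers effectively pay Pb = Ps − 9, where Ps is the price sellers receive.
On the curves, Pb = 261 - 0.5x and Ps = 82/7 + (1/7)x; the wedge Ps − Pb = 9 gives 82/7 + (1/7)x − (261 - 0.5x) = 9, so x' = 3616/9.
Then Pb = 261 − 0.5·(3616/9) = 541/9 and Ps = 82/7 + (1/7)·(3616/9) = 622/9.
Buyers' price falls by P* − Pb = 604/9 − 541/9 = 7; sellers' price rises by Ps − P* = 622/9 − 604/9 = 2.

Buyers gain $7 per unit; sellers gain $2 per unit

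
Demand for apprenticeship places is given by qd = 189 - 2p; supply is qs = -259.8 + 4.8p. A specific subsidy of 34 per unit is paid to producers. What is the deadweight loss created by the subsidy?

Pre-subsidy: 189 - 2p = -259.8 + 4.8p gives p* = 66, q* = 57.
With the subsidy, sellers receive ps = pb + 34 for each unit, where pb is the price buyers pay.
Supply in terms of pb becomes qs = -259.8 + 4.8(pb + 34) = -96.6 + 4.8pb. Setting this equal to demand: 189 - 2pb = -96.6 + 4.8pb, so pb = 42.
Sellers receive ps = 42 + 34 = 76; q' = 189 − 2·42 = 105.
The subsidy expands output by 105 − 57 = 48 past the efficient level; on those units the gap between marginal cost and willingness to pay runs from 0 up to 34.
DWL = ½ × 34 × 48 = 816.

Deadweight loss = 816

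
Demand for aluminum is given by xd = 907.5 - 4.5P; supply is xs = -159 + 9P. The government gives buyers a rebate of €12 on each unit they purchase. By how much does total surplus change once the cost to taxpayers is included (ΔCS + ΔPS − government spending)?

Pre-subsidy: 907.5 - 4.5P = -159 + 9P gives P* = 79, x* = 552.
With the rebate, buyers effectively pay Pb = Ps − 12, where Ps is the price sellers receive.
Demand in terms of Ps becomes xd = 907.5 − 4.5(Ps − 12) = 961.5 - 4.5Ps. Setting this equal to supply: 961.5 - 4.5Ps = -159 + 9Ps, so Ps = 83.
Buyers pay Pb = 83 − 12 = 71; x' = -159 + 9·83 = 588.
ΔCS = ½(552 + 588)(79 − 71) = 4560; ΔPS = ½(552 + 588)(83 − 79) = 2280.
Government spending = 12 × 588 = 7056.
Net change = 4560 + 2280 − 7056 = -216. The loss equals the DWL triangle ½·12·36.

Net change in total surplus = -€216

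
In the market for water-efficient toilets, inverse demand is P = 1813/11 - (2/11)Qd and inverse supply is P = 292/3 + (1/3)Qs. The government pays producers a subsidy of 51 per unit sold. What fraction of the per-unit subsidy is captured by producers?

Producer share = 11/17

Pre-subsidy: 1813/11 - (2/11)Q = 292/3 + (1/3)Q gives Q* = 131 and P* = 141.
With the subsidy, sellers receive Ps = Pb + 51 for each unit, where Pb is the price buyers pay.
On the curves, Pb = 1813/11 - (2/11)Q and Ps = 292/3 + (1/3)Q; the wedge Ps − Pb = 51 gives 292/3 + (1/3)Q − (1813/11 - (2/11)Q) = 51, so Q' = 230.
Then Pb = 1813/11 − (2/11)·230 = 123 and Ps = 292/3 + (1/3)·230 = 174.
Buyers' price falls by P* − Pb = 141 − 123 = 18; sellers' price rises by Ps − P* = 174 − 141 = 33.
So producers capture 33/51 = 11/17 of each unit of subsidy.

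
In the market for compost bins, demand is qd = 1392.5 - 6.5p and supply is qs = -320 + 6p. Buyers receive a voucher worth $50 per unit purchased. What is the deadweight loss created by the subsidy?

Pre-subsidy: 1392.5 - 6.5p = -320 + 6p gives p* = 137, q* = 502.
With the rebate, buyers effectively pay pb = ps − 50, where ps is the price sellers receive.
Demand in terms of ps becomes qd = 1392.5 − 6.5(ps − 50) = 1717.5 - 6.5ps. Setting this equal to supply: 1717.5 - 6.5ps = -320 + 6ps, so ps = 163.
Buyers pay pb = 163 − 50 = 113; q' = -320 + 6·163 = 658.
The subsidy expands output by 658 − 502 = 156 past the efficient level; on those units the gap between marginal cost and willingness to pay runs from 0 up to 50.
DWL = ½ × 50 × 156 = 3900.

Deadweight loss = $3900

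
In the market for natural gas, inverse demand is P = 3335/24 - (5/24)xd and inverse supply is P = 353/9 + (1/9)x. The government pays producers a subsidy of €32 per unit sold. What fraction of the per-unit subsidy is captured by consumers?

Consumer share = 15/23

Pre-subsidy: 3335/24 - (5/24)x = 353/9 + (1/9)x gives x* = 7181/23 and P* = 1700/23.
With the subsidy, sellers receive Ps = Pb + 32 for each unit, where Pb is the price buyers pay.
On the curves, Pb = 3335/24 - (5/24)x and Ps = 353/9 + (1/9)x; the wedge Ps − Pb = 32 gives 353/9 + (1/9)x − (3335/24 - (5/24)x) = 32, so x' = 9485/23.
Then Pb = 3335/24 − (5/24)·(9485/23) = 1220/23 and Ps = 353/9 + (1/9)·(9485/23) = 1956/23.
Buyers' price falls by P* − Pb = 1700/23 − 1220/23 = 480/23; sellers' price rises by Ps − P* = 1956/23 − 1700/23 = 256/23.
So consumers capture (480/23)/32 = 15/23 of each unit of subsidy.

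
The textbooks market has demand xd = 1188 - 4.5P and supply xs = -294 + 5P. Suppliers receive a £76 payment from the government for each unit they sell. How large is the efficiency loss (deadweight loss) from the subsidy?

Deadweight loss = £6840

Pre-subsidy: 1188 - 4.5P = -294 + 5P gives P* = 156, x* = 486.
With the subsidy, sellers receive Ps = Pb + 76 for each unit, where Pb is the price buyers pay.
Supply in terms of Pb becomes xs = -294 + 5(Pb + 76) = 86 + 5Pb. Setting this equal to demand: 1188 - 4.5Pb = 86 + 5Pb, so Pb = 116.
Sellers receive Ps = 116 + 76 = 192; x' = 1188 − 4.5·116 = 666.
The subsidy expands output by 666 − 486 = 180 past the efficient level; on those units the gap between marginal cost and willingness to pay runs from 0 up to 76.
DWL = ½ × 76 × 180 = 6840.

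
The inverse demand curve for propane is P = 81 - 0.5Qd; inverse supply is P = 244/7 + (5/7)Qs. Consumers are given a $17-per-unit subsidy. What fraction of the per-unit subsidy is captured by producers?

Producer share = 10/17

Pre-subsidy: 81 - 0.5Q = 244/7 + (5/7)Q gives Q* = 38 and P* = 62.
With the rebate, buyers effectively pay Pb = Ps − 17, where Ps is the price sellers receive.
On the curves, Pb = 81 - 0.5Q and Ps = 244/7 + (5/7)Q; the wedge Ps − Pb = 17 gives 244/7 + (5/7)Q − (81 - 0.5Q) = 17, so Q' = 52.
Then Pb = 81 − 0.5·52 = 55 and Ps = 244/7 + (5/7)·52 = 72.
Buyers' price falls by P* − Pb = 62 − 55 = 7; sellers' price rises by Ps − P* = 72 − 62 = 10.
So producers capture 10/17 = 10/17 of each unit of subsidy.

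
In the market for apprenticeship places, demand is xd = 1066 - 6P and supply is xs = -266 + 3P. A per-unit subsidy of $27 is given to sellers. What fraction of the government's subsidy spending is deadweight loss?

Pre-subsidy: 1066 - 6P = -266 + 3P gives P* = 148, x* = 178.
With the subsidy, sellers receive Ps = Pb + 27 for each unit, where Pb is the price buyers pay.
Supply in terms of Pb becomes xs = -266 + 3(Pb + 27) = -185 + 3Pb. Setting this equal to demand: 1066 - 6Pb = -185 + 3Pb, so Pb = 139.
Sellers receive Ps = 139 + 27 = 166; x' = 1066 − 6·139 = 232.
ΔCS = ½(178 + 232)(148 − 139) = 1845; ΔPS = ½(178 + 232)(166 − 148) = 3690.
Government spending = 27 × 232 = 6264.
DWL = ½ × 27 × (232 − 178) = 729; fraction = 729 / 6264 = 27/232.

DWL / government spending = 27/232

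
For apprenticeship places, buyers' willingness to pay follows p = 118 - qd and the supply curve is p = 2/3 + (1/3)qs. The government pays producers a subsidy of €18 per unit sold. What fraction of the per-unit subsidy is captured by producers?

Producer share = 0.25

Pre-subsidy: 118 - q = 2/3 + (1/3)q gives q* = 88 and p* = 30.
With the subsidy, sellers receive ps = pb + 18 for each unit, where pb is the price buyers pay.
On the curves, pb = 118 - q and ps = 2/3 + (1/3)q; the wedge ps − pb = 18 gives 2/3 + (1/3)q − (118 - q) = 18, so q' = 101.5.
Then pb = 118 − 1·101.5 = 16.5 and ps = 2/3 + (1/3)·101.5 = 34.5.
Buyers' price falls by p* − pb = 30 − 16.5 = 13.5; sellers' price rises by ps − p* = 34.5 − 30 = 4.5.
So producers capture 4.5/18 = 0.25 of each unit of subsidy.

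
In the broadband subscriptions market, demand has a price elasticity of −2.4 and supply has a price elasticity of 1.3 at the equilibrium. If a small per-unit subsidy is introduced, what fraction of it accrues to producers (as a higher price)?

For a small subsidy around the equilibrium, the benefit split depends on the relative slopes, which at a point are proportional to the elasticities.
Buyer share = εs/(εs + |εd|) = 1.3/(1.3 + 2.4) = 13/37; seller share = |εd|/(εs + |εd|) = 24/37.
So producers capture 24/37 of the subsidy.

Producer share = 24/37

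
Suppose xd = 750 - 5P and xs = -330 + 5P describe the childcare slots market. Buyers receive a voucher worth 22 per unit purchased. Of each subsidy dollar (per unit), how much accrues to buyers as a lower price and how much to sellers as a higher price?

Pre-subsidy: 750 - 5P = -330 + 5P gives P* = 108, x* = 210.
With the rebate, buyers effectively pay Pb = Ps − 22, where Ps is the price sellers receive.
Demand in terms of Ps becomes xd = 750 − 5(Ps − 22) = 860 - 5Ps. Setting this equal to supply: 860 - 5Ps = -330 + 5Ps, so Ps = 119.
Buyers pay Pb = 119 − 22 = 97; x' = -330 + 5·119 = 265.
Buyers' price falls by P* − Pb = 108 − 97 = 11; sellers' price rises by Ps − P* = 119 − 108 = 11.

Buyers gain 11 per unit; sellers gain 11 per unit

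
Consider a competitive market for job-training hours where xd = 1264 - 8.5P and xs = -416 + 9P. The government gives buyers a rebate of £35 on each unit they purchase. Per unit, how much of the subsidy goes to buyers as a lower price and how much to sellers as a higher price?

Pre-subsidy: 1264 - 8.5P = -416 + 9P gives P* = 96, x* = 448.
With the rebate, buyers effectively pay Pb = Ps − 35, where Ps is the price sellers receive.
Demand in terms of Ps becomes xd = 1264 − 8.5(Ps − 35) = 1561.5 - 8.5Ps. Setting this equal to supply: 1561.5 - 8.5Ps = -416 + 9Ps, so Ps = 113.
Buyers pay Pb = 113 − 35 = 78; x' = -416 + 9·113 = 601.
Buyers' price falls by P* − Pb = 96 − 78 = 18; sellers' price rises by Ps − P* = 113 − 96 = 17.

Buyers gain £18 per unit; sellers gain £17 per unit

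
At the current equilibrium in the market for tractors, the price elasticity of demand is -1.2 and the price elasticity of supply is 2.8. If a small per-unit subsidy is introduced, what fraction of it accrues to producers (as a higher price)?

For a small subsidy around the equilibrium, the benefit split depends on the relative slopes, which at a point are proportional to the elasticities.
Buyer share = εs/(εs + |εd|) = 2.8/(2.8 + 1.2) = 0.7; seller share = |εd|/(εs + |εd|) = 0.3.
So producers capture 0.3 of the subsidy.

Producer share = 0.3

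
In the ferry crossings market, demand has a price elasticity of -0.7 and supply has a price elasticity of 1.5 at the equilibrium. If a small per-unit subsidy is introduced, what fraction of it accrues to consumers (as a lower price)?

For a small subsidy around the equilibrium, the benefit split depends on the relative slopes, which at a point are proportional to the elasticities.
Buyer share = εs/(εs + |εd|) = 1.5/(1.5 + 0.7) = 15/22; seller share = |εd|/(εs + |εd|) = 7/22.

Consumer share = 15/22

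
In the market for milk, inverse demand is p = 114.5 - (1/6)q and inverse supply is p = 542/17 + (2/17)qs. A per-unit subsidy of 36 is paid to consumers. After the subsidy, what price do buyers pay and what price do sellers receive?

Buyers pay 1304/29; sellers receive 2348/29

Pre-subsidy: 114.5 - (1/6)q = 542/17 + (2/17)q gives q* = 8427/29 and p* = 1916/29.
With the rebate, buyers effectively pay pb = ps − 36, where ps is the price sellers receive.
On the curves, pb = 114.5 - (1/6)q and ps = 542/17 + (2/17)q; the wedge ps − pb = 36 gives 542/17 + (2/17)q − (114.5 - (1/6)q) = 36, so q' = 12099/29.
Then pb = 114.5 − (1/6)·(12099/29) = 1304/29 and ps = 542/17 + (2/17)·(12099/29) = 2348/29.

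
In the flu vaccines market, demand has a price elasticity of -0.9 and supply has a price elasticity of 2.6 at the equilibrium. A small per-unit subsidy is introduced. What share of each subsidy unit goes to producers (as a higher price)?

Producer share = 9/35

For a small subsidy around the equilibrium, the benefit split depends on the relative slopes, which at a point are proportional to the elasticities.
Buyer share = εs/(εs + |εd|) = 2.6/(2.6 + 0.9) = 26/35; seller share = |εd|/(εs + |εd|) = 9/35.
So producers capture 9/35 of the subsidy.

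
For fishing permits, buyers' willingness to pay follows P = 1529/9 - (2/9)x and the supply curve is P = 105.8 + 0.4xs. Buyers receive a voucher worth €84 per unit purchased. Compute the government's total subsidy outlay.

Government cost = €19992

Pre-subsidy: 1529/9 - (2/9)x = 105.8 + 0.4x gives x* = 103 and P* = 147.
With the rebate, buyers effectively pay Pb = Ps − 84, where Ps is the price sellers receive.
On the curves, Pb = 1529/9 - (2/9)x and Ps = 105.8 + 0.4x; the wedge Ps − Pb = 84 gives 105.8 + 0.4x − (1529/9 - (2/9)x) = 84, so x' = 238.
Then Pb = 1529/9 − (2/9)·238 = 117 and Ps = 105.8 + 0.4·238 = 201.
Government outlay = subsidy × quantity = 84 × 238 = 19992.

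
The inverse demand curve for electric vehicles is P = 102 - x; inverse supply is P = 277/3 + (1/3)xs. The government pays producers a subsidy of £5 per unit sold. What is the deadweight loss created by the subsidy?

Deadweight loss = £9.375

Pre-subsidy: 102 - x = 277/3 + (1/3)x gives x* = 7.25 and P* = 94.75.
With the subsidy, sellers receive Ps = Pb + 5 for each unit, where Pb is the price buyers pay.
On the curves, Pb = 102 - x and Ps = 277/3 + (1/3)x; the wedge Ps − Pb = 5 gives 277/3 + (1/3)x − (102 - x) = 5, so x' = 11.
Then Pb = 102 − 1·11 = 91 and Ps = 277/3 + (1/3)·11 = 96.
The subsidy expands output by 11 − 7.25 = 3.75 past the efficient level; on those units the gap between marginal cost and willingness to pay runs from 0 up to 5.
DWL = ½ × 5 × 3.75 = 9.375.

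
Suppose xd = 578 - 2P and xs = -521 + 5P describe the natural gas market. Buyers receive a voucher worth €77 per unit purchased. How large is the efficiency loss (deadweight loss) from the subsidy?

Deadweight loss = €4235

Pre-subsidy: 578 - 2P = -521 + 5P gives P* = 157, x* = 264.
With the rebate, buyers effectively pay Pb = Ps − 77, where Ps is the price sellers receive.
Demand in terms of Ps becomes xd = 578 − 2(Ps − 77) = 732 - 2Ps. Setting this equal to supply: 732 - 2Ps = -521 + 5Ps, so Ps = 179.
Buyers pay Pb = 179 − 77 = 102; x' = -521 + 5·179 = 374.
The subsidy expands output by 374 − 264 = 110 past the efficient level; on those units the gap between marginal cost and willingness to pay runs from 0 up to 77.
DWL = ½ × 77 × 110 = 4235.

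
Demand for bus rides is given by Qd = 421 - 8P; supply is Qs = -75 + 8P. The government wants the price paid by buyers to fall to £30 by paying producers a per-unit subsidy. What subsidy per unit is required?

Required subsidy s = £2 per unit

At a buyer price of 30, quantity demanded is 421 − 8·30 = 181.
Sellers supply 181 only when they receive Ps with -75 + 8·Ps = 181, i.e. Ps = 32.
s = Ps − Pb = 32 − 30 = 2.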